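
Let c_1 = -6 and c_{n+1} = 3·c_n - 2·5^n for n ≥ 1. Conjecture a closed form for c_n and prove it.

Computing the first terms: c_1 = -6, c_2 = -28, c_3 = -134. This suggests c_n = -3^(n - 1) - 5^n.
Base case (n = 1): the formula gives -6 = -6 = c_1.
Suppose the result is true for n = j, so c_j = -3^(j - 1) - 5^j.
Then c_{j+1} = 3·c_j - 2·5^j = 3·(-3^(j - 1) - 5^j) - 2·5^j = -3^j - 5^(j + 1) = -3^((j+1) - 1) - 5^(j+1),
which is the claimed formula at n = j+1.
By the principle of mathematical induction, the result holds for all n ≥ 1.

c_n = -3^(n - 1) - 5^n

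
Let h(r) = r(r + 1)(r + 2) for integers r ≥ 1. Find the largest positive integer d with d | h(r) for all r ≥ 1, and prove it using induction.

d = 6

Computing the first values: h(1) = 6 and h(2) = 24; gcd(6, 24) = 6, so d ≤ 6.
We prove 6 | r(r + 1)(r + 2) for all r ≥ 1 by induction on r.
Base case (r = 1): h(1) = 6 = 6·(1), so 6 | h(1).
For the inductive step, assume it holds for an arbitrary p ≥ 1, i.e. 6 | h(p). Then
h(p+1) − h(p) = (p+1)·(p+2)·(p+3) − p·(p+1)·(p+2) = (p+1)·(p+2)·[(p+3) − p] = 3·(p+1)·(p+2). The product of 2 consecutive integers is divisible by (2)! = 2, so h(p+1) − h(p) is divisible by 3·2 = 6. By the inductive hypothesis 6 | h(p), hence 6 | h(p+1).
By the principle of mathematical induction, the result holds for all r ≥ 1.
Therefore the largest such d is 6.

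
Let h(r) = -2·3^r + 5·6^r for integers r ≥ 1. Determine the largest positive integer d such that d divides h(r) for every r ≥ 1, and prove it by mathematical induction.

d = 6

Computing the first values: h(1) = 24 and h(2) = 162; gcd(24, 162) = 6, so d ≤ 6.
We prove 6 | -2·3^r + 5·6^r for all r ≥ 1 by induction on r.
For the base case r = 1: h(1) = 24 = 6·(4), so 6 | h(1).
For the inductive step, assume it holds for an arbitrary k ≥ 1, i.e. 6 | h(k). Then
h(k+1) − 6·h(k) = (-2·3^(k+1) + 5·6^(k+1)) − 6·(-2·3^k + 5·6^k) = (-2)·3^k·(3 − 6) = (6)·3^k. Since 6 | h(k) by the inductive hypothesis, 6 | 6·h(k); and 6 | 6 since 6 = 6·1. Therefore 6 | h(k+1).
This completes the induction.
Therefore the largest such d is 6.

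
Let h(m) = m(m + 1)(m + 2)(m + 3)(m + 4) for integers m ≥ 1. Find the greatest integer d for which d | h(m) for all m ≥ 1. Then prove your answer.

Computing the first values: h(1) = 120 and h(2) = 720; gcd(120, 720) = 120, so d ≤ 120.
We prove 120 | m(m + 1)(m + 2)(m + 3)(m + 4) for all m ≥ 1 by induction on m.
For the base case m = 1: h(1) = 120 = 120·(1), so 120 | h(1).
For the inductive step, assume it holds for an arbitrary j ≥ 1, i.e. 120 | h(j). Then
h(j+1) − h(j) = (j+1)·(j+2)·(j+3)·(j+4)·(j+5) − j·(j+1)·(j+2)·(j+3)·(j+4) = (j+1)·(j+2)·(j+3)·(j+4)·[(j+5) − j] = 5·(j+1)·(j+2)·(j+3)·(j+4). The product of 4 consecutive integers is divisible by (4)! = 24, so h(j+1) − h(j) is divisible by 5·24 = 120. By the inductive hypothesis 120 | h(j), hence 120 | h(j+1).
By induction, the statement is established for all m ≥ 1.
Therefore the largest such d is 120.

d = 120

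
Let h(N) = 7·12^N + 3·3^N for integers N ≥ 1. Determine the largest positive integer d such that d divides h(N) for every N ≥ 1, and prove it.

d = 3

Computing the first values: h(1) = 93 and h(2) = 1035; gcd(93, 1035) = 3, so d ≤ 3.
We prove 3 | 7·12^N + 3·3^N for all N ≥ 1 by induction on N.
Base case (N = 1): h(1) = 93 = 3·(31), so 3 | h(1).
Inductive step: suppose the statement holds for some i ≥ 1, i.e. 3 | h(i). Then
h(i+1) − 12·h(i) = (7·12^(i+1) + 3·3^(i+1)) − 12·(7·12^i + 3·3^i) = (3)·3^i·(3 − 12) = (-27)·3^i. Since 3 | h(i) by the inductive hypothesis, 3 | 12·h(i); and 3 | -27 since -27 = 3·-9. Therefore 3 | h(i+1).
This completes the induction.
Therefore the largest such d is 3.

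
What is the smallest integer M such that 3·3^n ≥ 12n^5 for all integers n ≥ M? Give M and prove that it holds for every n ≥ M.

At n = 12: 1594323 < 2985984, so the inequality fails and M ≥ 13. We prove 3·3^n ≥ 12n^5 for all n ≥ 13.
When n = 13: 3·3^n = 4782969 and 12n^5 = 4455516, so 4782969 ≥ 4455516.
Inductive step: suppose the statement holds for some r ≥ 13, so 3·3^r ≥ 12r^5.
Then 3·3^(r + 1) = 3·(3·3^r) ≥ 3·(12r^5).
Also, for r ≥ 13 we have 3·(12r^5) ≥ 12(r+1)^5, since 3 ≥ (1 + 1/r)^5 for all r ≥ 13.
Combining, 3·3^(r + 1) ≥ 12(r+1)^5.
By the principle of mathematical induction, the result holds for all n ≥ 13.
Hence the smallest such M is 13.

M = 13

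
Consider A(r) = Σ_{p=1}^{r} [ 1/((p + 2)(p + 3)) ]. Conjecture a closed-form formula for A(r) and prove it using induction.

We claim A(r) = r/(3(r + 3)) for all r ≥ 1.
For the base case r = 1: A(1) = 1/12, and the closed form gives 1/12. They agree.
Inductive step: assume the claim holds for r = p, so A(p) = p/(3(p + 3)).
Then A(p+1) = A(p) + (1/((p + 3)(p + 4))) = (p/(3(p + 3))) + (1/((p + 3)(p + 4))).
Simplifying, A(p+1) = (p + 1)/(3(p + 4)) = (p+1)/(3((p+1) + 3)),
which is the closed form with r = p+1.
By the principle of mathematical induction, the result holds for all r ≥ 1.

A(r) = r/(3(r + 3))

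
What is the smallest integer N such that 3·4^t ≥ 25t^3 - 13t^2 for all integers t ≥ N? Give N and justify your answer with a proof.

At t = 4: 768 < 1392, so the inequality fails and N ≥ 5. We prove 3·4^t ≥ 25t^3 - 13t^2 for all t ≥ 5.
For the base case t = 5: 3·4^t = 3072 and 25t^3 - 13t^2 = 2800, so 3072 ≥ 2800.
Inductive step: assume the claim holds for t = r, so 3·4^r ≥ 25r^3 - 13r^2.
Then 3·4^(r + 1) = 4·(3·4^r) ≥ 4·(25r^3 - 13r^2).
Also, for r ≥ 5 we have 4·(25r^3 - 13r^2) ≥ 25(r+1)^3 - 13(r+1)^2, since 4·(25r^3 - 13r^2) − (25(r+1)^3 - 13(r+1)^2) = 75r^3 - 114r^2 - 49r - 12, which is nonnegative for all r ≥ 5.
Combining, 3·4^(r + 1) ≥ 25(r+1)^3 - 13(r+1)^2.
This completes the induction.
Hence the smallest such N is 5.

N = 5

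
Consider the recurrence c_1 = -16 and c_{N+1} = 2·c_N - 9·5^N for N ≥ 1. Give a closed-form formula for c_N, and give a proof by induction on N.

c_N = -2^(N - 1) - 3·5^N

Computing the first terms: c_1 = -16, c_2 = -77, c_3 = -379. This suggests c_N = -2^(N - 1) - 3·5^N.
Base step (N = 1): the formula gives -16 = -16 = c_1.
Suppose the result is true for N = i, so c_i = -2^(i - 1) - 3·5^i.
Then c_{i+1} = 2·c_i - 9·5^i = 2·(-2^(i - 1) - 3·5^i) - 9·5^i = -2^i - 3·5^(i + 1) = -2^((i+1) - 1) - 3·5^(i+1),
which is the claimed formula at N = i+1.
This completes the induction.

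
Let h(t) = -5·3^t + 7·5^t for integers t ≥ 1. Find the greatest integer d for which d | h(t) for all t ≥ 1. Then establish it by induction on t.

d = 10

Computing the first values: h(1) = 20 and h(2) = 130; gcd(20, 130) = 10, so d ≤ 10.
We prove 10 | -5·3^t + 7·5^t for all t ≥ 1 by induction on t.
Base step (t = 1): h(1) = 20 = 10·(2), so 10 | h(1).
Inductive step: assume the claim holds for t = k, i.e. 10 | h(k). Then
h(k+1) − 5·h(k) = (-5·3^(k+1) + 7·5^(k+1)) − 5·(-5·3^k + 7·5^k) = (-5)·3^k·(3 − 5) = (10)·3^k. Since 10 | h(k) by the inductive hypothesis, 10 | 5·h(k); and 10 | 10 since 10 = 10·1. Therefore 10 | h(k+1).
By the principle of mathematical induction, the result holds for all t ≥ 1.
Therefore the largest such d is 10.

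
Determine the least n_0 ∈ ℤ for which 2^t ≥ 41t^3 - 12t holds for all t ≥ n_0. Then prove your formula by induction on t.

At t = 17: 131072 < 201229, so the inequality fails and n_0 ≥ 18. We prove 2^t ≥ 41t^3 - 12t for all t ≥ 18.
Base step (t = 18): 2^t = 262144 and 41t^3 - 12t = 238896, so 262144 ≥ 238896.
For the inductive step, assume it holds for an arbitrary m ≥ 18, so 2^m ≥ 41m^3 - 12m.
Then 2^(m + 1) = 2·(2^m) ≥ 2·(41m^3 - 12m).
Also, for m ≥ 18 we have 2·(41m^3 - 12m) ≥ 41(m+1)^3 - 12(m+1), since 2·(41m^3 - 12m) − (41(m+1)^3 - 12(m+1)) = 41m^3 - 123m^2 - 135m - 29, which is nonnegative for all m ≥ 18.
Combining, 2^(m + 1) ≥ 41(m+1)^3 - 12(m+1).
Hence, by induction on t, the claim holds for every t ≥ 18.
Hence the smallest such n_0 is 18.

n_0 = 18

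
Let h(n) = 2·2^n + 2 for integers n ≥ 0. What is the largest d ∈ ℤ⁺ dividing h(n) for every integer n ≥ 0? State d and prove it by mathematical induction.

d = 2

Computing the first values: h(0) = 4 and h(1) = 6; gcd(4, 6) = 2, so d ≤ 2.
We prove 2 | 2·2^n + 2 for all n ≥ 0 by induction on n.
For the base case n = 0: h(0) = 4 = 2·(2), so 2 | h(0).
Inductive step: suppose the statement holds for some m ≥ 0, i.e. 2 | h(m). Then
h(m+1) = 2·2^(m+1) + 2 = 2·(2·2^m + 2) - 2 = 2·h(m) - 2. The first term is divisible by 2 by the inductive hypothesis, and -2 is divisible by 2. Hence 2 | h(m+1).
By induction, the statement is established for all n ≥ 0.
Therefore the largest such d is 2.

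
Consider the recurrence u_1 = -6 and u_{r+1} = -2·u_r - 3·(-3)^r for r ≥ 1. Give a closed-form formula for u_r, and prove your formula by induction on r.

u_r = 3(-2)^(r - 1) - (-3)^(r + 1)

Computing the first terms: u_1 = -6, u_2 = 21, u_3 = -69. This suggests u_r = 3(-2)^(r - 1) - (-3)^(r + 1).
Base step (r = 1): the formula gives -6 = -6 = u_1.
Suppose the result is true for r = k, so u_k = 3(-2)^(k - 1) - (-3)^(k + 1).
Then u_{k+1} = -2·u_k - 3·(-3)^k = -2·(3(-2)^(k - 1) - (-3)^(k + 1)) - 3·(-3)^k = 3(-2)^k - (-3)^(k + 2) = 3(-2)^((k+1) - 1) - (-3)^((k+1) + 1),
which is the claimed formula at r = k+1.
Hence, by induction on r, the claim holds for every r ≥ 1.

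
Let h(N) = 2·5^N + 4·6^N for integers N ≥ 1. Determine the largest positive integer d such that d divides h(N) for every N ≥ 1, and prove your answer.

d = 2

Computing the first values: h(1) = 34 and h(2) = 194; gcd(34, 194) = 2, so d ≤ 2.
We prove 2 | 2·5^N + 4·6^N for all N ≥ 1 by induction on N.
When N = 1: h(1) = 34 = 2·(17), so 2 | h(1).
Inductive step: assume the claim holds for N = m, i.e. 2 | h(m). Then
h(m+1) − 6·h(m) = (2·5^(m+1) + 4·6^(m+1)) − 6·(2·5^m + 4·6^m) = (2)·5^m·(5 − 6) = (-2)·5^m. Since 2 | h(m) by the inductive hypothesis, 2 | 6·h(m); and 2 | -2 since -2 = 2·-1. Therefore 2 | h(m+1).
This completes the induction.
Therefore the largest such d is 2.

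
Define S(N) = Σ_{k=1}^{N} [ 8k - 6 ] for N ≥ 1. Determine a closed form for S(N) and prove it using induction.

We claim S(N) = 2N(2N - 1) for all N ≥ 1.
For the base case N = 1: S(1) = 2, and the closed form gives 2. They agree.
Inductive step: suppose the statement holds for some k ≥ 1, so S(k) = 2k(2k - 1).
Then S(k+1) = S(k) + (8k + 2) = (2k(2k - 1)) + (8k + 2).
Simplifying, S(k+1) = 2(k + 1)(2k + 1) = 2(k+1)(2(k+1) - 1),
which is the closed form with N = k+1.
By the principle of mathematical induction, the result holds for all N ≥ 1.

S(N) = 2N(2N - 1)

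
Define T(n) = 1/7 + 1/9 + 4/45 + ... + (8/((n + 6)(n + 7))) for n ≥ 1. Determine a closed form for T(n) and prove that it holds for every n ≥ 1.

We claim T(n) = 8n/(7(n + 7)) for all n ≥ 1.
When n = 1: T(1) = 1/7, and the closed form gives 1/7. They agree.
Inductive step: assume the claim holds for n = p, so T(p) = 8p/(7(p + 7)).
Then T(p+1) = T(p) + (8/((p + 7)(p + 8))) = (8p/(7(p + 7))) + (8/((p + 7)(p + 8))).
Simplifying, T(p+1) = 8(p + 1)/(7(p + 8)) = 8(p+1)/(7((p+1) + 7)),
which is the closed form with n = p+1.
Hence, by induction on n, the claim holds for every n ≥ 1.

T(n) = 8n/(7(n + 7))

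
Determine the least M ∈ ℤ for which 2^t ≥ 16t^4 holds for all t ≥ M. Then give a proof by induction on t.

M = 22

At t = 21: 2097152 < 3111696, so the inequality fails and M ≥ 22. We prove 2^t ≥ 16t^4 for all t ≥ 22.
Base step (t = 22): 2^t = 4194304 and 16t^4 = 3748096, so 4194304 ≥ 3748096.
For the inductive step, assume it holds for an arbitrary j ≥ 22, so 2^j ≥ 16j^4.
Then 2^(j + 1) = 2·(2^j) ≥ 2·(16j^4).
Also, for j ≥ 22 we have 2·(16j^4) ≥ 16(j+1)^4, since 2 ≥ (1 + 1/j)^4 for all j ≥ 22.
Combining, 2^(j + 1) ≥ 16(j+1)^4.
By induction, the statement is established for all t ≥ 22.
Hence the smallest such M is 22.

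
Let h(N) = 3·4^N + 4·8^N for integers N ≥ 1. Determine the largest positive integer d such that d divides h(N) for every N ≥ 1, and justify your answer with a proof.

d = 4

Computing the first values: h(1) = 44 and h(2) = 304; gcd(44, 304) = 4, so d ≤ 4.
We prove 4 | 3·4^N + 4·8^N for all N ≥ 1 by induction on N.
When N = 1: h(1) = 44 = 4·(11), so 4 | h(1).
Inductive step: assume the claim holds for N = i, i.e. 4 | h(i). Then
h(i+1) − 8·h(i) = (3·4^(i+1) + 4·8^(i+1)) − 8·(3·4^i + 4·8^i) = (3)·4^i·(4 − 8) = (-12)·4^i. Since 4 | h(i) by the inductive hypothesis, 4 | 8·h(i); and 4 | -12 since -12 = 4·-3. Therefore 4 | h(i+1).
This completes the induction.
Therefore the largest such d is 4.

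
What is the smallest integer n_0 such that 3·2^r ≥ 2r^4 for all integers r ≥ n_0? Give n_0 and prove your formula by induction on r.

n_0 = 16

At r = 15: 98304 < 101250, so the inequality fails and n_0 ≥ 16. We prove 3·2^r ≥ 2r^4 for all r ≥ 16.
For the base case r = 16: 3·2^r = 196608 and 2r^4 = 131072, so 196608 ≥ 131072.
Inductive step: assume the claim holds for r = m, so 3·2^m ≥ 2m^4.
Then 3·2^(m + 1) = 2·(3·2^m) ≥ 2·(2m^4).
Also, for m ≥ 16 we have 2·(2m^4) ≥ 2(m+1)^4, since 2 ≥ (1 + 1/m)^4 for all m ≥ 16.
Combining, 3·2^(m + 1) ≥ 2(m+1)^4.
By the principle of mathematical induction, the result holds for all r ≥ 16.
Hence the smallest such n_0 is 16.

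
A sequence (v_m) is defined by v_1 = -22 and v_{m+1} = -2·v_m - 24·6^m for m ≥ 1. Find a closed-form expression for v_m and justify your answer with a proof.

Computing the first terms: v_1 = -22, v_2 = -100, v_3 = -664. This suggests v_m = -(-2)^(m + 1) - 3·6^m.
Base step (m = 1): the formula gives -22 = -22 = v_1.
Inductive step: suppose the statement holds for some i ≥ 1, so v_i = -(-2)^(i + 1) - 3·6^i.
Then v_{i+1} = -2·v_i - 24·6^i = -2·(-(-2)^(i + 1) - 3·6^i) - 24·6^i = -(-2)^(i + 2) - 3·6^(i + 1) = -(-2)^((i+1) + 1) - 3·6^(i+1),
which is the claimed formula at m = i+1.
By induction, the statement is established for all m ≥ 1.

v_m = -(-2)^(m + 1) - 3·6^m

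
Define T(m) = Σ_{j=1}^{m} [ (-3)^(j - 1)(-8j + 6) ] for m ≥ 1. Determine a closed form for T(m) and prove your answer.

We claim T(m) = (-3)^m(2m - 1) + 1 for all m ≥ 1.
For the base case m = 1: T(1) = -2, and the closed form gives -2. They agree.
Suppose the result is true for m = j, so T(j) = (-3)^j(2j - 1) + 1.
Then T(j+1) = T(j) + ((-3)^j(-8j - 2)) = ((-3)^j(2j - 1) + 1) + ((-3)^j(-8j - 2)).
Simplifying, T(j+1) = -6(-3)^j·j - 3(-3)^j + 1 = (-3)^(j+1)(2(j+1) - 1) + 1,
which is the closed form with m = j+1.
Hence, by induction on m, the claim holds for every m ≥ 1.

T(m) = (-3)^m(2m - 1) + 1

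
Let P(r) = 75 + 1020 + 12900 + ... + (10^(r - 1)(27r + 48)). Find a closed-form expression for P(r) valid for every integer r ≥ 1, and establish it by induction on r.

P(r) = 10^r(3r + 5) - 5

We claim P(r) = 10^r(3r + 5) - 5 for all r ≥ 1.
When r = 1: P(1) = 75, and the closed form gives 75. They agree.
Suppose the result is true for r = p, so P(p) = 10^p(3p + 5) - 5.
Then P(p+1) = P(p) + (10^p(27p + 75)) = (10^p(3p + 5) - 5) + (10^p(27p + 75)).
Simplifying, P(p+1) = 30·10^p·p + 80·10^p - 5 = 10^(p+1)(3(p+1) + 5) - 5,
which is the closed form with r = p+1.
By the principle of mathematical induction, the result holds for all r ≥ 1.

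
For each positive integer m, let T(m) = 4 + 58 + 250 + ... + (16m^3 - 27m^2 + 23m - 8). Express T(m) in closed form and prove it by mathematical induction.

We claim T(m) = m(4m^3 - m^2 + 2m - 1) for all m ≥ 1.
Base case (m = 1): T(1) = 4, and the closed form gives 4. They agree.
Suppose the result is true for m = k, so T(k) = k(4k^3 - k^2 + 2k - 1).
Then T(k+1) = T(k) + (16k^3 + 21k^2 + 17k + 4) = (k(4k^3 - k^2 + 2k - 1)) + (16k^3 + 21k^2 + 17k + 4).
Simplifying, T(k+1) = (k + 1)(4k^3 + 11k^2 + 12k + 4) = (k+1)(4(k+1)^3 - (k+1)^2 + 2(k+1) - 1),
which is the closed form with m = k+1.
Hence, by induction on m, the claim holds for every m ≥ 1.

T(m) = m(4m^3 - m^2 + 2m - 1)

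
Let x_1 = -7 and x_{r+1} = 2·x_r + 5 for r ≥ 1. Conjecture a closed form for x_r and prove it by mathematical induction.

x_r = -2^r - 5

Computing the first terms: x_1 = -7, x_2 = -9, x_3 = -13. This suggests x_r = -2^r - 5.
When r = 1: the formula gives -7 = -7 = x_1.
Inductive step: suppose the statement holds for some k ≥ 1, so x_k = -2^k - 5.
Then x_{k+1} = 2·x_k + 5 = 2·(-2^k - 5) + 5 = -2^(k + 1) - 5,
which is the claimed formula at r = k+1.
Hence, by induction on r, the claim holds for every r ≥ 1.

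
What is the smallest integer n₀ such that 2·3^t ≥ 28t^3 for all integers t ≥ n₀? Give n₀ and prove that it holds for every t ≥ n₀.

n₀ = 9

At t = 8: 13122 < 14336, so the inequality fails and n₀ ≥ 9. We prove 2·3^t ≥ 28t^3 for all t ≥ 9.
When t = 9: 2·3^t = 39366 and 28t^3 = 20412, so 39366 ≥ 20412.
For the inductive step, assume it holds for an arbitrary m ≥ 9, so 2·3^m ≥ 28m^3.
Then 2·3^(m + 1) = 3·(2·3^m) ≥ 3·(28m^3).
Also, for m ≥ 9 we have 3·(28m^3) ≥ 28(m+1)^3, since 3 ≥ (1 + 1/m)^3 for all m ≥ 9.
Combining, 2·3^(m + 1) ≥ 28(m+1)^3.
This completes the induction.
Hence the smallest such n₀ is 9.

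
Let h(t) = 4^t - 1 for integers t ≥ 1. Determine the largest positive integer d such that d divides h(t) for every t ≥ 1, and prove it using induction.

Computing the first values: h(1) = 3 and h(2) = 15; gcd(3, 15) = 3, so d ≤ 3.
We prove 3 | 4^t - 1 for all t ≥ 1 by induction on t.
Base case (t = 1): h(1) = 3 = 3·(1), so 3 | h(1).
Inductive step: assume the claim holds for t = r, i.e. 3 | h(r). Then
4^{r+1} − 1^{r+1} = 4·4^r − 1·1^r = 4·(4^r − 1^r) + (3)·1^r. The first term is divisible by 3 by the inductive hypothesis, and the second term (3)·1^r is divisible by 3 since 3 | 3. Hence 3 | h(r+1).
This completes the induction.
Therefore the largest such d is 3.

d = 3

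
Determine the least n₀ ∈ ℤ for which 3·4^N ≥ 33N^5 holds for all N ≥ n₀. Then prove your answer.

n₀ = 11

At N = 10: 3145728 < 3300000, so the inequality fails and n₀ ≥ 11. We prove 3·4^N ≥ 33N^5 for all N ≥ 11.
For the base case N = 11: 3·4^N = 12582912 and 33N^5 = 5314683, so 12582912 ≥ 5314683.
Inductive step: suppose the statement holds for some m ≥ 11, so 3·4^m ≥ 33m^5.
Then 3·4^(m + 1) = 4·(3·4^m) ≥ 4·(33m^5).
Also, for m ≥ 11 we have 4·(33m^5) ≥ 33(m+1)^5, since 4 ≥ (1 + 1/m)^5 for all m ≥ 11.
Combining, 3·4^(m + 1) ≥ 33(m+1)^5.
By the principle of mathematical induction, the result holds for all N ≥ 11.
Hence the smallest such n₀ is 11.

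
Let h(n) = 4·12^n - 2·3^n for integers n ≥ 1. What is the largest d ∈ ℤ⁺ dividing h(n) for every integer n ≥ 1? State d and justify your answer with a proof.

d = 6

Computing the first values: h(1) = 42 and h(2) = 558; gcd(42, 558) = 6, so d ≤ 6.
We prove 6 | 4·12^n - 2·3^n for all n ≥ 1 by induction on n.
For the base case n = 1: h(1) = 42 = 6·(7), so 6 | h(1).
Inductive step: assume the claim holds for n = j, i.e. 6 | h(j). Then
h(j+1) − 12·h(j) = (4·12^(j+1) - 2·3^(j+1)) − 12·(4·12^j - 2·3^j) = (-2)·3^j·(3 − 12) = (18)·3^j. Since 6 | h(j) by the inductive hypothesis, 6 | 12·h(j); and 6 | 18 since 18 = 6·3. Therefore 6 | h(j+1).
By the principle of mathematical induction, the result holds for all n ≥ 1.
Therefore the largest such d is 6.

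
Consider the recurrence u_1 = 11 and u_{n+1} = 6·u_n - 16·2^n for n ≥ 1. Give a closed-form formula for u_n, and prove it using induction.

u_n = 2^(n + 2) + 3·6^(n - 1)

Computing the first terms: u_1 = 11, u_2 = 34, u_3 = 140. This suggests u_n = 2^(n + 2) + 3·6^(n - 1).
For the base case n = 1: the formula gives 11 = 11 = u_1.
Suppose the result is true for n = k, so u_k = 2^(k + 2) + 3·6^(k - 1).
Then u_{k+1} = 6·u_k - 16·2^k = 6·(2^(k + 2) + 3·6^(k - 1)) - 16·2^k = 2^(k + 3) + 3·6^k = 2^((k+1) + 2) + 3·6^((k+1) - 1),
which is the claimed formula at n = k+1.
Hence, by induction on n, the claim holds for every n ≥ 1.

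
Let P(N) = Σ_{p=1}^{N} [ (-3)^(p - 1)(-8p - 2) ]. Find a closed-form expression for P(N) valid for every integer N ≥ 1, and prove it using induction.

We claim P(N) = (-3)^N(2N + 1) - 1 for all N ≥ 1.
When N = 1: P(1) = -10, and the closed form gives -10. They agree.
For the inductive step, assume it holds for an arbitrary p ≥ 1, so P(p) = (-3)^p(2p + 1) - 1.
Then P(p+1) = P(p) + ((-3)^p(-8p - 10)) = ((-3)^p(2p + 1) - 1) + ((-3)^p(-8p - 10)).
Simplifying, P(p+1) = -6(-3)^p·p - 9(-3)^p - 1 = (-3)^(p+1)(2(p+1) + 1) - 1,
which is the closed form with N = p+1.
This completes the induction.

P(N) = (-3)^N(2N + 1) - 1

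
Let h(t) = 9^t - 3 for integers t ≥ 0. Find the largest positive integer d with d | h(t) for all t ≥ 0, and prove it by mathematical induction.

d = 2

Computing the first values: h(0) = -2 and h(1) = 6; gcd(-2, 6) = 2, so d ≤ 2.
We prove 2 | 9^t - 3 for all t ≥ 0 by induction on t.
When t = 0: h(0) = -2 = 2·(-1), so 2 | h(0).
Inductive step: suppose the statement holds for some m ≥ 0, i.e. 2 | h(m). Then
h(m+1) = 9^(m+1) - 3 = 9·(9^m - 3) + 24 = 9·h(m) + 24. The first term is divisible by 2 by the inductive hypothesis, and 24 is divisible by 2. Hence 2 | h(m+1).
Hence, by induction on t, the claim holds for every t ≥ 0.
Therefore the largest such d is 2.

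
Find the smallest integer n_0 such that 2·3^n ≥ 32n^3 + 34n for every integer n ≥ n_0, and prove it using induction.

At n = 8: 13122 < 16656, so the inequality fails and n_0 ≥ 9. We prove 2·3^n ≥ 32n^3 + 34n for all n ≥ 9.
Base case (n = 9): 2·3^n = 39366 and 32n^3 + 34n = 23634, so 39366 ≥ 23634.
For the inductive step, assume it holds for an arbitrary k ≥ 9, so 2·3^k ≥ 32k^3 + 34k.
Then 2·3^(k + 1) = 3·(2·3^k) ≥ 3·(32k^3 + 34k).
Also, for k ≥ 9 we have 3·(32k^3 + 34k) ≥ 32(k+1)^3 + 34(k+1), since 3·(32k^3 + 34k) − (32(k+1)^3 + 34(k+1)) = 64k^3 - 96k^2 - 28k - 66, which is nonnegative for all k ≥ 9.
Combining, 2·3^(k + 1) ≥ 32(k+1)^3 + 34(k+1).
By induction, the statement is established for all n ≥ 9.
Hence the smallest such n_0 is 9.

n_0 = 9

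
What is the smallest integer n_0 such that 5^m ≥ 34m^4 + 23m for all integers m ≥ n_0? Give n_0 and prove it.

At m = 7: 78125 < 81795, so the inequality fails and n_0 ≥ 8. We prove 5^m ≥ 34m^4 + 23m for all m ≥ 8.
Base case (m = 8): 5^m = 390625 and 34m^4 + 23m = 139448, so 390625 ≥ 139448.
Suppose the result is true for m = j, so 5^j ≥ 34j^4 + 23j.
Then 5^(j + 1) = 5·(5^j) ≥ 5·(34j^4 + 23j).
Also, for j ≥ 8 we have 5·(34j^4 + 23j) ≥ 34(j+1)^4 + 23(j+1), since 5·(34j^4 + 23j) − (34(j+1)^4 + 23(j+1)) = 136j^4 - 136j^3 - 204j^2 - 44j - 57, which is nonnegative for all j ≥ 8.
Combining, 5^(j + 1) ≥ 34(j+1)^4 + 23(j+1).
This completes the induction.
Hence the smallest such n_0 is 8.

n_0 = 8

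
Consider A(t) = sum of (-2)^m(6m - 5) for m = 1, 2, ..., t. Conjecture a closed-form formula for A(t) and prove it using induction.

A(t) = 2(-2)^t(2t - 1) + 2

We claim A(t) = 2(-2)^t(2t - 1) + 2 for all t ≥ 1.
Base case (t = 1): A(1) = -2, and the closed form gives -2. They agree.
Inductive step: suppose the statement holds for some m ≥ 1, so A(m) = 2(-2)^m(2m - 1) + 2.
Then A(m+1) = A(m) + ((-2)^(m + 1)(6m + 1)) = (2(-2)^m(2m - 1) + 2) + ((-2)^(m + 1)(6m + 1)).
Simplifying, A(m+1) = -8(-2)^m·m - 4(-2)^m + 2 = 2(-2)^(m+1)(2(m+1) - 1) + 2,
which is the closed form with t = m+1.
This completes the induction.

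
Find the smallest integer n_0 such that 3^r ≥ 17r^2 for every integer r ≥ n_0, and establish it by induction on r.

n_0 = 6

At r = 5: 243 < 425, so the inequality fails and n_0 ≥ 6. We prove 3^r ≥ 17r^2 for all r ≥ 6.
Base case (r = 6): 3^r = 729 and 17r^2 = 612, so 729 ≥ 612.
For the inductive step, assume it holds for an arbitrary j ≥ 6, so 3^j ≥ 17j^2.
Then 3^(j + 1) = 3·(3^j) ≥ 3·(17j^2).
Also, for j ≥ 6 we have 3·(17j^2) ≥ 17(j+1)^2, since 3 ≥ (1 + 1/j)^2 for all j ≥ 6.
Combining, 3^(j + 1) ≥ 17(j+1)^2.
This completes the induction.
Hence the smallest such n_0 is 6.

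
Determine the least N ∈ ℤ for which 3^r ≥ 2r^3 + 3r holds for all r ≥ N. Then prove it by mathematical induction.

At r = 5: 243 < 265, so the inequality fails and N ≥ 6. We prove 3^r ≥ 2r^3 + 3r for all r ≥ 6.
Base case (r = 6): 3^r = 729 and 2r^3 + 3r = 450, so 729 ≥ 450.
Inductive step: suppose the statement holds for some k ≥ 6, so 3^k ≥ 2k^3 + 3k.
Then 3^(k + 1) = 3·(3^k) ≥ 3·(2k^3 + 3k).
Also, for k ≥ 6 we have 3·(2k^3 + 3k) ≥ 2(k+1)^3 + 3(k+1), since 3·(2k^3 + 3k) − (2(k+1)^3 + 3(k+1)) = 4k^3 - 6k^2 - 5, which is nonnegative for all k ≥ 6.
Combining, 3^(k + 1) ≥ 2(k+1)^3 + 3(k+1).
By the principle of mathematical induction, the result holds for all r ≥ 6.
Hence the smallest such N is 6.

N = 6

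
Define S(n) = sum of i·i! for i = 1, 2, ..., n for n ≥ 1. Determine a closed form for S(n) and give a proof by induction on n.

S(n) = (n + 1)! - 1

We claim S(n) = (n + 1)! - 1 for all n ≥ 1.
When n = 1: S(1) = 1, and the closed form gives 1. They agree.
Inductive step: suppose the statement holds for some i ≥ 1, so S(i) = (i + 1)! - 1.
Then S(i+1) = S(i) + ((i + 1)(i + 1)!) = ((i + 1)! - 1) + ((i + 1)(i + 1)!).
Simplifying, S(i+1) = ((i+1) + 1)! - 1,
which is the closed form with n = i+1.
By induction, the statement is established for all n ≥ 1.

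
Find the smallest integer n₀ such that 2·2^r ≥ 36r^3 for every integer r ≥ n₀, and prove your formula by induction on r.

At r = 16: 131072 < 147456, so the inequality fails and n₀ ≥ 17. We prove 2·2^r ≥ 36r^3 for all r ≥ 17.
Base step (r = 17): 2·2^r = 262144 and 36r^3 = 176868, so 262144 ≥ 176868.
Inductive step: suppose the statement holds for some p ≥ 17, so 2·2^p ≥ 36p^3.
Then 2·2^(p + 1) = 2·(2·2^p) ≥ 2·(36p^3).
Also, for p ≥ 17 we have 2·(36p^3) ≥ 36(p+1)^3, since 2 ≥ (1 + 1/p)^3 for all p ≥ 17.
Combining, 2·2^(p + 1) ≥ 36(p+1)^3.
By induction, the statement is established for all r ≥ 17.
Hence the smallest such n₀ is 17.

n₀ = 17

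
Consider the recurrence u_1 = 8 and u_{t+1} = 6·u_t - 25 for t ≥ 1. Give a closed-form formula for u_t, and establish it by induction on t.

Computing the first terms: u_1 = 8, u_2 = 23, u_3 = 113. This suggests u_t = 3·6^(t - 1) + 5.
When t = 1: the formula gives 8 = 8 = u_1.
Suppose the result is true for t = i, so u_i = 3·6^(i - 1) + 5.
Then u_{i+1} = 6·u_i - 25 = 6·(3·6^(i - 1) + 5) - 25 = 3·6^i + 5 = 3·6^((i+1) - 1) + 5,
which is the claimed formula at t = i+1.
Hence, by induction on t, the claim holds for every t ≥ 1.

u_t = 3·6^(t - 1) + 5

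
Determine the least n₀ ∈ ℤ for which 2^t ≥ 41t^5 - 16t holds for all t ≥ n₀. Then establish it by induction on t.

At t = 29: 536870912 < 840956645, so the inequality fails and n₀ ≥ 30. We prove 2^t ≥ 41t^5 - 16t for all t ≥ 30.
For the base case t = 30: 2^t = 1073741824 and 41t^5 - 16t = 996299520, so 1073741824 ≥ 996299520.
For the inductive step, assume it holds for an arbitrary m ≥ 30, so 2^m ≥ 41m^5 - 16m.
Then 2^(m + 1) = 2·(2^m) ≥ 2·(41m^5 - 16m).
Also, for m ≥ 30 we have 2·(41m^5 - 16m) ≥ 41(m+1)^5 - 16(m+1), since 2·(41m^5 - 16m) − (41(m+1)^5 - 16(m+1)) = 41m^5 - 205m^4 - 410m^3 - 410m^2 - 221m - 25, which is nonnegative for all m ≥ 30.
Combining, 2^(m + 1) ≥ 41(m+1)^5 - 16(m+1).
Hence, by induction on t, the claim holds for every t ≥ 30.
Hence the smallest such n₀ is 30.

n₀ = 30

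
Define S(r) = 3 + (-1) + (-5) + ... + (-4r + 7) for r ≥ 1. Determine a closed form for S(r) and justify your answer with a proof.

We claim S(r) = -r(2r - 5) for all r ≥ 1.
For the base case r = 1: S(1) = 3, and the closed form gives 3. They agree.
For the inductive step, assume it holds for an arbitrary j ≥ 1, so S(j) = j(-2j + 5).
Then S(j+1) = S(j) + (-4j + 3) = (j(-2j + 5)) + (-4j + 3).
Simplifying, S(j+1) = -(j + 1)(2j - 3) = -(j+1)(2(j+1) - 5),
which is the closed form with r = j+1.
By the principle of mathematical induction, the result holds for all r ≥ 1.

S(r) = -r(2r - 5)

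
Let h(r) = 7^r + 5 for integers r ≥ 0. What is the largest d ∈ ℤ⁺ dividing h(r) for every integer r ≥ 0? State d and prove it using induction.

Computing the first values: h(0) = 6 and h(1) = 12; gcd(6, 12) = 6, so d ≤ 6.
We prove 6 | 7^r + 5 for all r ≥ 0 by induction on r.
For the base case r = 0: h(0) = 6 = 6·(1), so 6 | h(0).
Inductive step: assume the claim holds for r = p, i.e. 6 | h(p). Then
h(p+1) = 7^(p+1) + 5 = 7·(7^p + 5) - 30 = 7·h(p) - 30. The first term is divisible by 6 by the inductive hypothesis, and -30 is divisible by 6. Hence 6 | h(p+1).
Hence, by induction on r, the claim holds for every r ≥ 0.
Therefore the largest such d is 6.

d = 6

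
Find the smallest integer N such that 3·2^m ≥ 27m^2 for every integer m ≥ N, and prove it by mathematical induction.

N = 10

At m = 9: 1536 < 2187, so the inequality fails and N ≥ 10. We prove 3·2^m ≥ 27m^2 for all m ≥ 10.
When m = 10: 3·2^m = 3072 and 27m^2 = 2700, so 3072 ≥ 2700.
For the inductive step, assume it holds for an arbitrary j ≥ 10, so 3·2^j ≥ 27j^2.
Then 3·2^(j + 1) = 2·(3·2^j) ≥ 2·(27j^2).
Also, for j ≥ 10 we have 2·(27j^2) ≥ 27(j+1)^2, since 2 ≥ (1 + 1/j)^2 for all j ≥ 10.
Combining, 3·2^(j + 1) ≥ 27(j+1)^2.
By induction, the statement is established for all m ≥ 10.
Hence the smallest such N is 10.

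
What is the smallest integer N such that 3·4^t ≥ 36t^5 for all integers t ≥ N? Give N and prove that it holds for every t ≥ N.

At t = 10: 3145728 < 3600000, so the inequality fails and N ≥ 11. We prove 3·4^t ≥ 36t^5 for all t ≥ 11.
When t = 11: 3·4^t = 12582912 and 36t^5 = 5797836, so 12582912 ≥ 5797836.
Inductive step: suppose the statement holds for some m ≥ 11, so 3·4^m ≥ 36m^5.
Then 3·4^(m + 1) = 4·(3·4^m) ≥ 4·(36m^5).
Also, for m ≥ 11 we have 4·(36m^5) ≥ 36(m+1)^5, since 4 ≥ (1 + 1/m)^5 for all m ≥ 11.
Combining, 3·4^(m + 1) ≥ 36(m+1)^5.
By induction, the statement is established for all t ≥ 11.
Hence the smallest such N is 11.

N = 11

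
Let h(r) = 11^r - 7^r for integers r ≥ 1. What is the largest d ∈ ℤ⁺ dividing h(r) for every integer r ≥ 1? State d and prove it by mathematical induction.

d = 4

Computing the first values: h(1) = 4 and h(2) = 72; gcd(4, 72) = 4, so d ≤ 4.
We prove 4 | 11^r - 7^r for all r ≥ 1 by induction on r.
Base step (r = 1): h(1) = 4 = 4·(1), so 4 | h(1).
Suppose the result is true for r = j, i.e. 4 | h(j). Then
11^{j+1} − 7^{j+1} = 11·11^j − 7·7^j = 11·(11^j − 7^j) + (4)·7^j. The first term is divisible by 4 by the inductive hypothesis, and the second term (4)·7^j is divisible by 4 since 4 | 4. Hence 4 | h(j+1).
By the principle of mathematical induction, the result holds for all r ≥ 1.
Therefore the largest such d is 4.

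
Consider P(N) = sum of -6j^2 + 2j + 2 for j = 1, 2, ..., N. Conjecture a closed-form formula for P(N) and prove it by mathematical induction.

We claim P(N) = -2N(N^2 + N - 1) for all N ≥ 1.
Base step (N = 1): P(1) = -2, and the closed form gives -2. They agree.
For the inductive step, assume it holds for an arbitrary j ≥ 1, so P(j) = 2j(-j^2 - j + 1).
Then P(j+1) = P(j) + (2j - 6(j + 1)^2 + 4) = (2j(-j^2 - j + 1)) + (2j - 6(j + 1)^2 + 4).
Simplifying, P(j+1) = -2(j + 1)(j^2 + 3j + 1) = -2(j+1)((j+1)^2 + (j+1) - 1),
which is the closed form with N = j+1.
Hence, by induction on N, the claim holds for every N ≥ 1.

P(N) = -2N(N^2 + N - 1)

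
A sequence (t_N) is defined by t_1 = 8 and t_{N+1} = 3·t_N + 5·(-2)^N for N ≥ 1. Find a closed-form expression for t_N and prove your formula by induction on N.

Computing the first terms: t_1 = 8, t_2 = 14, t_3 = 62. This suggests t_N = -(-2)^N + 2·3^N.
Base step (N = 1): the formula gives 8 = 8 = t_1.
Inductive step: suppose the statement holds for some p ≥ 1, so t_p = -(-2)^p + 2·3^p.
Then t_{p+1} = 3·t_p + 5·(-2)^p = 3·(-(-2)^p + 2·3^p) + 5·(-2)^p = -(-2)^(p + 1) + 2·3^(p + 1),
which is the claimed formula at N = p+1.
By induction, the statement is established for all N ≥ 1.

t_N = -(-2)^N + 2·3^N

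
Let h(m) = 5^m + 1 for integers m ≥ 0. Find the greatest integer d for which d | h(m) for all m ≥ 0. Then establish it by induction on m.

Computing the first values: h(0) = 2 and h(1) = 6; gcd(2, 6) = 2, so d ≤ 2.
We prove 2 | 5^m + 1 for all m ≥ 0 by induction on m.
Base case (m = 0): h(0) = 2 = 2·(1), so 2 | h(0).
Inductive step: suppose the statement holds for some j ≥ 0, i.e. 2 | h(j). Then
h(j+1) = 5^(j+1) + 1 = 5·(5^j + 1) - 4 = 5·h(j) - 4. The first term is divisible by 2 by the inductive hypothesis, and -4 is divisible by 2. Hence 2 | h(j+1).
This completes the induction.
Therefore the largest such d is 2.

d = 2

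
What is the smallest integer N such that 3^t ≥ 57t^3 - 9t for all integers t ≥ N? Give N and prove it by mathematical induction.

At t = 9: 19683 < 41472, so the inequality fails and N ≥ 10. We prove 3^t ≥ 57t^3 - 9t for all t ≥ 10.
Base case (t = 10): 3^t = 59049 and 57t^3 - 9t = 56910, so 59049 ≥ 56910.
Suppose the result is true for t = r, so 3^r ≥ 57r^3 - 9r.
Then 3^(r + 1) = 3·(3^r) ≥ 3·(57r^3 - 9r).
Also, for r ≥ 10 we have 3·(57r^3 - 9r) ≥ 57(r+1)^3 - 9(r+1), since 3·(57r^3 - 9r) − (57(r+1)^3 - 9(r+1)) = 114r^3 - 171r^2 - 189r - 48, which is nonnegative for all r ≥ 10.
Combining, 3^(r + 1) ≥ 57(r+1)^3 - 9(r+1).
By the principle of mathematical induction, the result holds for all t ≥ 10.
Hence the smallest such N is 10.

N = 10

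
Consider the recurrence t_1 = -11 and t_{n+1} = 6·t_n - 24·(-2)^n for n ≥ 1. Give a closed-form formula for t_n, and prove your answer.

Computing the first terms: t_1 = -11, t_2 = -18, t_3 = -204. This suggests t_n = 3(-2)^n - 5·6^(n - 1).
Base case (n = 1): the formula gives -11 = -11 = t_1.
Inductive step: assume the claim holds for n = r, so t_r = 3(-2)^r - 5·6^(r - 1).
Then t_{r+1} = 6·t_r - 24·(-2)^r = 6·(3(-2)^r - 5·6^(r - 1)) - 24·(-2)^r = 3(-2)^(r + 1) - 5·6^r = 3(-2)^(r+1) - 5·6^((r+1) - 1),
which is the claimed formula at n = r+1.
By the principle of mathematical induction, the result holds for all n ≥ 1.

t_n = 3(-2)^n - 5·6^(n - 1)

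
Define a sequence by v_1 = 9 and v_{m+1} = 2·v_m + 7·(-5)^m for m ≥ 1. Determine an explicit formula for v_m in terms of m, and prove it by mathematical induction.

Computing the first terms: v_1 = 9, v_2 = -17, v_3 = 141. This suggests v_m = -(-5)^m + 2^(m + 1).
When m = 1: the formula gives 9 = 9 = v_1.
Suppose the result is true for m = i, so v_i = -(-5)^i + 2^(i + 1).
Then v_{i+1} = 2·v_i + 7·(-5)^i = 2·(-(-5)^i + 2^(i + 1)) + 7·(-5)^i = -(-5)^(i + 1) + 2^(i + 2) = -(-5)^(i+1) + 2^((i+1) + 1),
which is the claimed formula at m = i+1.
Hence, by induction on m, the claim holds for every m ≥ 1.

v_m = -(-5)^m + 2^(m + 1)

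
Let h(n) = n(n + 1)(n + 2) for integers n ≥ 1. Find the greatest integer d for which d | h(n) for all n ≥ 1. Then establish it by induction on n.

d = 6

Computing the first values: h(1) = 6 and h(2) = 24; gcd(6, 24) = 6, so d ≤ 6.
We prove 6 | n(n + 1)(n + 2) for all n ≥ 1 by induction on n.
Base case (n = 1): h(1) = 6 = 6·(1), so 6 | h(1).
For the inductive step, assume it holds for an arbitrary r ≥ 1, i.e. 6 | h(r). Then
h(r+1) − h(r) = (r+1)·(r+2)·(r+3) − r·(r+1)·(r+2) = (r+1)·(r+2)·[(r+3) − r] = 3·(r+1)·(r+2). The product of 2 consecutive integers is divisible by (2)! = 2, so h(r+1) − h(r) is divisible by 3·2 = 6. By the inductive hypothesis 6 | h(r), hence 6 | h(r+1).
Hence, by induction on n, the claim holds for every n ≥ 1.
Therefore the largest such d is 6.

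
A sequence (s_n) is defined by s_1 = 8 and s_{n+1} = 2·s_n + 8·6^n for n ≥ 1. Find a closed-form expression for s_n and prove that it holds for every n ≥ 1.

Computing the first terms: s_1 = 8, s_2 = 64, s_3 = 416. This suggests s_n = -2^(n + 1) + 2·6^n.
Base case (n = 1): the formula gives 8 = 8 = s_1.
Inductive step: suppose the statement holds for some j ≥ 1, so s_j = -2^(j + 1) + 2·6^j.
Then s_{j+1} = 2·s_j + 8·6^j = 2·(-2^(j + 1) + 2·6^j) + 8·6^j = -2^(j + 2) + 2·6^(j + 1) = -2^((j+1) + 1) + 2·6^(j+1),
which is the claimed formula at n = j+1.
Hence, by induction on n, the claim holds for every n ≥ 1.

s_n = -2^(n + 1) + 2·6^n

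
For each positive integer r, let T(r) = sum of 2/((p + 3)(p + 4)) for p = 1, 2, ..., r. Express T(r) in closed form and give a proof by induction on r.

We claim T(r) = r/(2(r + 4)) for all r ≥ 1.
Base step (r = 1): T(1) = 1/10, and the closed form gives 1/10. They agree.
Suppose the result is true for r = p, so T(p) = p/(2(p + 4)).
Then T(p+1) = T(p) + (2/((p + 4)(p + 5))) = (p/(2(p + 4))) + (2/((p + 4)(p + 5))).
Simplifying, T(p+1) = (p + 1)/(2(p + 5)) = (p+1)/(2((p+1) + 4)),
which is the closed form with r = p+1.
By induction, the statement is established for all r ≥ 1.

T(r) = r/(2(r + 4))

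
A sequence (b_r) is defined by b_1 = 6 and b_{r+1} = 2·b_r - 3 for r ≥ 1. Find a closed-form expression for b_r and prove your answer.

b_r = 3·2^(r - 1) + 3

Computing the first terms: b_1 = 6, b_2 = 9, b_3 = 15. This suggests b_r = 3·2^(r - 1) + 3.
When r = 1: the formula gives 6 = 6 = b_1.
Inductive step: assume the claim holds for r = p, so b_p = 3·2^(p - 1) + 3.
Then b_{p+1} = 2·b_p - 3 = 2·(3·2^(p - 1) + 3) - 3 = 3·2^p + 3 = 3·2^((p+1) - 1) + 3,
which is the claimed formula at r = p+1.
Hence, by induction on r, the claim holds for every r ≥ 1.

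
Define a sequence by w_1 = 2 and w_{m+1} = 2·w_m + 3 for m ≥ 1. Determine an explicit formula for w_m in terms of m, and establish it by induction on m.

Computing the first terms: w_1 = 2, w_2 = 7, w_3 = 17. This suggests w_m = 5·2^(m - 1) - 3.
Base case (m = 1): the formula gives 2 = 2 = w_1.
Inductive step: assume the claim holds for m = r, so w_r = 5·2^(r - 1) - 3.
Then w_{r+1} = 2·w_r + 3 = 2·(5·2^(r - 1) - 3) + 3 = 5·2^r - 3 = 5·2^((r+1) - 1) - 3,
which is the claimed formula at m = r+1.
By the principle of mathematical induction, the result holds for all m ≥ 1.

w_m = 5·2^(m - 1) - 3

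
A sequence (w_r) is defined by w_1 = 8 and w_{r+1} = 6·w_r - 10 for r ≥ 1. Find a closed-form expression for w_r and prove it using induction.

w_r = 6^r + 2

Computing the first terms: w_1 = 8, w_2 = 38, w_3 = 218. This suggests w_r = 6^r + 2.
When r = 1: the formula gives 8 = 8 = w_1.
For the inductive step, assume it holds for an arbitrary p ≥ 1, so w_p = 6^p + 2.
Then w_{p+1} = 6·w_p - 10 = 6·(6^p + 2) - 10 = 6^(p + 1) + 2,
which is the claimed formula at r = p+1.
This completes the induction.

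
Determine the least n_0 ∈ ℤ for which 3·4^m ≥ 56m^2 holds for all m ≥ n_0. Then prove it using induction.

n_0 = 5

At m = 4: 768 < 896, so the inequality fails and n_0 ≥ 5. We prove 3·4^m ≥ 56m^2 for all m ≥ 5.
When m = 5: 3·4^m = 3072 and 56m^2 = 1400, so 3072 ≥ 1400.
Inductive step: assume the claim holds for m = k, so 3·4^k ≥ 56k^2.
Then 3·4^(k + 1) = 4·(3·4^k) ≥ 4·(56k^2).
Also, for k ≥ 5 we have 4·(56k^2) ≥ 56(k+1)^2, since 4 ≥ (1 + 1/k)^2 for all k ≥ 5.
Combining, 3·4^(k + 1) ≥ 56(k+1)^2.
By the principle of mathematical induction, the result holds for all m ≥ 5.
Hence the smallest such n_0 is 5.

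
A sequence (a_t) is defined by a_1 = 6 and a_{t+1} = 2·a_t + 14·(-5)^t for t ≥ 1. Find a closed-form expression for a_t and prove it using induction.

Computing the first terms: a_1 = 6, a_2 = -58, a_3 = 234. This suggests a_t = -2(-5)^t - 2^(t + 1).
Base case (t = 1): the formula gives 6 = 6 = a_1.
Inductive step: assume the claim holds for t = i, so a_i = -2(-5)^i - 2^(i + 1).
Then a_{i+1} = 2·a_i + 14·(-5)^i = 2·(-2(-5)^i - 2^(i + 1)) + 14·(-5)^i = -2(-5)^(i + 1) - 2^(i + 2) = -2(-5)^(i+1) - 2^((i+1) + 1),
which is the claimed formula at t = i+1.
This completes the induction.

a_t = -2(-5)^t - 2^(t + 1)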